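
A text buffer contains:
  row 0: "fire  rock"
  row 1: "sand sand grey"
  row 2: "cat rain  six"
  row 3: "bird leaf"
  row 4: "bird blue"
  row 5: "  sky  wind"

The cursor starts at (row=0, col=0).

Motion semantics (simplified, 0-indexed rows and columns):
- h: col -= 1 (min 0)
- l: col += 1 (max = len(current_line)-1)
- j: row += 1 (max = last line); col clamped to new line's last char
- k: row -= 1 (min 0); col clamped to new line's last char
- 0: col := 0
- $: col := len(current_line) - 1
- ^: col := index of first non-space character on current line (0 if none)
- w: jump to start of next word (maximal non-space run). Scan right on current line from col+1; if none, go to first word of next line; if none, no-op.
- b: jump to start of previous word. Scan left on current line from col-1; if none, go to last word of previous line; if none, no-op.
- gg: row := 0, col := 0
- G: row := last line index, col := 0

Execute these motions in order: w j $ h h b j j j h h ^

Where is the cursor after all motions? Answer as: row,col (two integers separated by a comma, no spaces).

Answer: 4,0

Derivation:
After 1 (w): row=0 col=6 char='r'
After 2 (j): row=1 col=6 char='a'
After 3 ($): row=1 col=13 char='y'
After 4 (h): row=1 col=12 char='e'
After 5 (h): row=1 col=11 char='r'
After 6 (b): row=1 col=10 char='g'
After 7 (j): row=2 col=10 char='s'
After 8 (j): row=3 col=8 char='f'
After 9 (j): row=4 col=8 char='e'
After 10 (h): row=4 col=7 char='u'
After 11 (h): row=4 col=6 char='l'
After 12 (^): row=4 col=0 char='b'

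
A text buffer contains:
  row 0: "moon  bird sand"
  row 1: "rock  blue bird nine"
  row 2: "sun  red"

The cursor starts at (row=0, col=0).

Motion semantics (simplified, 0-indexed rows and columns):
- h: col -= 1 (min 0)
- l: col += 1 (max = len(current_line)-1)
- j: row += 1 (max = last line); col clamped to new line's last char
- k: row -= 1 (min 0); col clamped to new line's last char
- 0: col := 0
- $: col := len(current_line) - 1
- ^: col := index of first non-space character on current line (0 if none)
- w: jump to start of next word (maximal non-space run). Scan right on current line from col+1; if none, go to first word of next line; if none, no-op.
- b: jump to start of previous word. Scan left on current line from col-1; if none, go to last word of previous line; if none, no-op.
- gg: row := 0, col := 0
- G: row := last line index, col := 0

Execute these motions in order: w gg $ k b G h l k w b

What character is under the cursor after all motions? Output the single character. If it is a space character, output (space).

Answer: r

Derivation:
After 1 (w): row=0 col=6 char='b'
After 2 (gg): row=0 col=0 char='m'
After 3 ($): row=0 col=14 char='d'
After 4 (k): row=0 col=14 char='d'
After 5 (b): row=0 col=11 char='s'
After 6 (G): row=2 col=0 char='s'
After 7 (h): row=2 col=0 char='s'
After 8 (l): row=2 col=1 char='u'
After 9 (k): row=1 col=1 char='o'
After 10 (w): row=1 col=6 char='b'
After 11 (b): row=1 col=0 char='r'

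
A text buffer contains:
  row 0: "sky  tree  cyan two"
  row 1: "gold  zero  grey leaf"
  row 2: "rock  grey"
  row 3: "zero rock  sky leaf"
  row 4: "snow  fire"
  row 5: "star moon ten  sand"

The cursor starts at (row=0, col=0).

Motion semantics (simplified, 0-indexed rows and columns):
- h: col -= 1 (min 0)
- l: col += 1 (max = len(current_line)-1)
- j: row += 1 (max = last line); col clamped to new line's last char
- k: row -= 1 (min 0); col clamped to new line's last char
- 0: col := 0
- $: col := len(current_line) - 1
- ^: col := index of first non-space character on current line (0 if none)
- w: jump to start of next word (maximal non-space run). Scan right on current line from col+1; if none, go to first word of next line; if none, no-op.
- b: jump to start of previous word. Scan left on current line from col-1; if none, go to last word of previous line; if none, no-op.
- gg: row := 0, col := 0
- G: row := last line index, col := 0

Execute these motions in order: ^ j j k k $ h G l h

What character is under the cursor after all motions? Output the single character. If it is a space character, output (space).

After 1 (^): row=0 col=0 char='s'
After 2 (j): row=1 col=0 char='g'
After 3 (j): row=2 col=0 char='r'
After 4 (k): row=1 col=0 char='g'
After 5 (k): row=0 col=0 char='s'
After 6 ($): row=0 col=18 char='o'
After 7 (h): row=0 col=17 char='w'
After 8 (G): row=5 col=0 char='s'
After 9 (l): row=5 col=1 char='t'
After 10 (h): row=5 col=0 char='s'

Answer: s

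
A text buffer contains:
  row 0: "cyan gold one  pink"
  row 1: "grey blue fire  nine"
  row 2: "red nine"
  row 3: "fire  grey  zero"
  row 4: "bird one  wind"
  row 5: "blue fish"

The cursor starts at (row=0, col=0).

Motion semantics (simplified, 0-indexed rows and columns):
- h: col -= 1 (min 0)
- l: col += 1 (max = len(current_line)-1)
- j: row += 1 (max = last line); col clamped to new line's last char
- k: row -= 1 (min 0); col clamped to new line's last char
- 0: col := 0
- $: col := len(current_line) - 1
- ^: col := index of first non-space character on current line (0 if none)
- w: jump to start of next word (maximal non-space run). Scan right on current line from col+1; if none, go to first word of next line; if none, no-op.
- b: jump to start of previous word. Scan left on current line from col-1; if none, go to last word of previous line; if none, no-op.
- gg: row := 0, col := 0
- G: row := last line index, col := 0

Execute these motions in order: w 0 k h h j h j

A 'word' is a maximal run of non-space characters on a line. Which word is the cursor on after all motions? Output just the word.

Answer: red

Derivation:
After 1 (w): row=0 col=5 char='g'
After 2 (0): row=0 col=0 char='c'
After 3 (k): row=0 col=0 char='c'
After 4 (h): row=0 col=0 char='c'
After 5 (h): row=0 col=0 char='c'
After 6 (j): row=1 col=0 char='g'
After 7 (h): row=1 col=0 char='g'
After 8 (j): row=2 col=0 char='r'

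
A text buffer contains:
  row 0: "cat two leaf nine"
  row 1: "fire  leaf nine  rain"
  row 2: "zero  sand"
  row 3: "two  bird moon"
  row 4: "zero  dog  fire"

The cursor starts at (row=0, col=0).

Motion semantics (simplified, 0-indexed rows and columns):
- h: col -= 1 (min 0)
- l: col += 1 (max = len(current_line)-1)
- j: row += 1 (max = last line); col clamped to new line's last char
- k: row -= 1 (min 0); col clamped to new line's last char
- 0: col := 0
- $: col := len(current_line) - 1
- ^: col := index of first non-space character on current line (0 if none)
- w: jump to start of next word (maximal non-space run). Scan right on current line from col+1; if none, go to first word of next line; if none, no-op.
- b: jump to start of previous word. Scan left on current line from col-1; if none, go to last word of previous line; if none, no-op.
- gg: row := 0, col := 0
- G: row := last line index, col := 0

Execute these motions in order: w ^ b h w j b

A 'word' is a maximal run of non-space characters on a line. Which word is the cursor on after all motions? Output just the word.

After 1 (w): row=0 col=4 char='t'
After 2 (^): row=0 col=0 char='c'
After 3 (b): row=0 col=0 char='c'
After 4 (h): row=0 col=0 char='c'
After 5 (w): row=0 col=4 char='t'
After 6 (j): row=1 col=4 char='_'
After 7 (b): row=1 col=0 char='f'

Answer: fire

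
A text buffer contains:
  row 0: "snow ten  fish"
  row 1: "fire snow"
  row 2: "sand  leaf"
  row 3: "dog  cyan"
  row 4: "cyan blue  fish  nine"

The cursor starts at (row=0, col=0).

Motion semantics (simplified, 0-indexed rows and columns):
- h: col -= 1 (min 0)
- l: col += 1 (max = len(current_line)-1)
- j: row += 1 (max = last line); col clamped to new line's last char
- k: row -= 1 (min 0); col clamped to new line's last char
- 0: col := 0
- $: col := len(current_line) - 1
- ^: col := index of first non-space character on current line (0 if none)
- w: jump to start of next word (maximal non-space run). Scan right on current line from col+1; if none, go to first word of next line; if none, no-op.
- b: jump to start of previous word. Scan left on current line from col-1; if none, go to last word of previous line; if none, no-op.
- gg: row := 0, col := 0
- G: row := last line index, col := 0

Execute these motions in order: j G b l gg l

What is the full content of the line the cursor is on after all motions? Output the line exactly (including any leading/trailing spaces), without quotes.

After 1 (j): row=1 col=0 char='f'
After 2 (G): row=4 col=0 char='c'
After 3 (b): row=3 col=5 char='c'
After 4 (l): row=3 col=6 char='y'
After 5 (gg): row=0 col=0 char='s'
After 6 (l): row=0 col=1 char='n'

Answer: snow ten  fish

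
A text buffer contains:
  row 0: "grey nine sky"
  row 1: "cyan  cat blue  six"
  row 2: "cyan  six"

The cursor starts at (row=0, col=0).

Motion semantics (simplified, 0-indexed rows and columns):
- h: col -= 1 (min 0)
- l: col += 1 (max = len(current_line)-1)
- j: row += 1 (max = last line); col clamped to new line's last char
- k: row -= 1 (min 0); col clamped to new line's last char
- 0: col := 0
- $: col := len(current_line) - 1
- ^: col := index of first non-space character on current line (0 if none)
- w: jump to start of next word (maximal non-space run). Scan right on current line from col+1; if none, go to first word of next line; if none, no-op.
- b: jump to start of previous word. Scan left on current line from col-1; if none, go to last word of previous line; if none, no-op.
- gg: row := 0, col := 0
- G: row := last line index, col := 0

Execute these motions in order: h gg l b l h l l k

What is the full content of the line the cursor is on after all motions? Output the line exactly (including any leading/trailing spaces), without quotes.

After 1 (h): row=0 col=0 char='g'
After 2 (gg): row=0 col=0 char='g'
After 3 (l): row=0 col=1 char='r'
After 4 (b): row=0 col=0 char='g'
After 5 (l): row=0 col=1 char='r'
After 6 (h): row=0 col=0 char='g'
After 7 (l): row=0 col=1 char='r'
After 8 (l): row=0 col=2 char='e'
After 9 (k): row=0 col=2 char='e'

Answer: grey nine sky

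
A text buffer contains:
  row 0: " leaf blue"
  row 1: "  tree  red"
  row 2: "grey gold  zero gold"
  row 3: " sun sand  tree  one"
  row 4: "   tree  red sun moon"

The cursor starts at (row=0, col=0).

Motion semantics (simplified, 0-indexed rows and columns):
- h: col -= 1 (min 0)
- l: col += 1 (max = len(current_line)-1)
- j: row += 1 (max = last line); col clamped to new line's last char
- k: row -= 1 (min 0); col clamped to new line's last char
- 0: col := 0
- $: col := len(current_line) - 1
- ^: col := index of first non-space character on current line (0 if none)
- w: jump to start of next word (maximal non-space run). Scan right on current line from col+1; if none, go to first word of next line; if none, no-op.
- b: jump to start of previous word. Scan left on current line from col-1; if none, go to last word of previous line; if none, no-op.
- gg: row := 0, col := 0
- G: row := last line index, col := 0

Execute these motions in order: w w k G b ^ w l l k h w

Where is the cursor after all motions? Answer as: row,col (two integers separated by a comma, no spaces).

After 1 (w): row=0 col=1 char='l'
After 2 (w): row=0 col=6 char='b'
After 3 (k): row=0 col=6 char='b'
After 4 (G): row=4 col=0 char='_'
After 5 (b): row=3 col=17 char='o'
After 6 (^): row=3 col=1 char='s'
After 7 (w): row=3 col=5 char='s'
After 8 (l): row=3 col=6 char='a'
After 9 (l): row=3 col=7 char='n'
After 10 (k): row=2 col=7 char='l'
After 11 (h): row=2 col=6 char='o'
After 12 (w): row=2 col=11 char='z'

Answer: 2,11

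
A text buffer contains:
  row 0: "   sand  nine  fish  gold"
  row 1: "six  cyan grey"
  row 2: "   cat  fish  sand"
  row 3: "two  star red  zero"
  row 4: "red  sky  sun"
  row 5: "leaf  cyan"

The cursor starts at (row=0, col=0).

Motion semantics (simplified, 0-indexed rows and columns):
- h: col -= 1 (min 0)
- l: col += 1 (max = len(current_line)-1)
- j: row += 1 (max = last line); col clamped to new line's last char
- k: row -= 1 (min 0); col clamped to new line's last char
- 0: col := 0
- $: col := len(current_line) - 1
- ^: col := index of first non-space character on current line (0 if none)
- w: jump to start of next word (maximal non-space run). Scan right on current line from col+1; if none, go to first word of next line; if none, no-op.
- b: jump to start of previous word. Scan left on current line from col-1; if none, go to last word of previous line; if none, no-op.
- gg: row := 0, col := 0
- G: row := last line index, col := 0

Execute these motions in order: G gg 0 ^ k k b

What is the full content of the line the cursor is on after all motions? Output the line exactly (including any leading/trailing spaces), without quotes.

After 1 (G): row=5 col=0 char='l'
After 2 (gg): row=0 col=0 char='_'
After 3 (0): row=0 col=0 char='_'
After 4 (^): row=0 col=3 char='s'
After 5 (k): row=0 col=3 char='s'
After 6 (k): row=0 col=3 char='s'
After 7 (b): row=0 col=3 char='s'

Answer:    sand  nine  fish  gold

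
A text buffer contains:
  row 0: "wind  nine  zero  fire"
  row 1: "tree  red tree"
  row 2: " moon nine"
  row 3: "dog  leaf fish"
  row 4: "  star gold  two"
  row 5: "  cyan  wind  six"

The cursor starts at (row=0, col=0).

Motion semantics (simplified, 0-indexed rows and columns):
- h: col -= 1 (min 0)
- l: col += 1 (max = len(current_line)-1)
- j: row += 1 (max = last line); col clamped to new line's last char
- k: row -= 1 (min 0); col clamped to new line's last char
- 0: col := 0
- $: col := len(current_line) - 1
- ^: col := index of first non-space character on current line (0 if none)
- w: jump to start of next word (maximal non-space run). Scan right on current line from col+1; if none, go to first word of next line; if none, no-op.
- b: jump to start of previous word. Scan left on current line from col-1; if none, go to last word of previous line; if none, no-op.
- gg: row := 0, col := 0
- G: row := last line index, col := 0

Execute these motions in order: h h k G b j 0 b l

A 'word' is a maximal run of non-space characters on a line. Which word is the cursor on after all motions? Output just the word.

Answer: two

Derivation:
After 1 (h): row=0 col=0 char='w'
After 2 (h): row=0 col=0 char='w'
After 3 (k): row=0 col=0 char='w'
After 4 (G): row=5 col=0 char='_'
After 5 (b): row=4 col=13 char='t'
After 6 (j): row=5 col=13 char='_'
After 7 (0): row=5 col=0 char='_'
After 8 (b): row=4 col=13 char='t'
After 9 (l): row=4 col=14 char='w'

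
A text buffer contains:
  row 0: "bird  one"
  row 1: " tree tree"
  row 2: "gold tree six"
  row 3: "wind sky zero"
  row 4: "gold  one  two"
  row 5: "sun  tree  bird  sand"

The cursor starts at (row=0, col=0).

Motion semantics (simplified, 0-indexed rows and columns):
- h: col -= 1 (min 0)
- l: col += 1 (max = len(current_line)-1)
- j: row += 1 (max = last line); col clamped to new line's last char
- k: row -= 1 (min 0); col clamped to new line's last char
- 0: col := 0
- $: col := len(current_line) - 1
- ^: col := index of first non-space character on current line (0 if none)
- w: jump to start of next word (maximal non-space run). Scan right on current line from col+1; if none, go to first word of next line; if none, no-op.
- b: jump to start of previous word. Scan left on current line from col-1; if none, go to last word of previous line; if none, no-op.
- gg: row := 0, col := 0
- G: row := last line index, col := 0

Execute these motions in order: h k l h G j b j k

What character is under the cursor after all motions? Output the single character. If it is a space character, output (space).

After 1 (h): row=0 col=0 char='b'
After 2 (k): row=0 col=0 char='b'
After 3 (l): row=0 col=1 char='i'
After 4 (h): row=0 col=0 char='b'
After 5 (G): row=5 col=0 char='s'
After 6 (j): row=5 col=0 char='s'
After 7 (b): row=4 col=11 char='t'
After 8 (j): row=5 col=11 char='b'
After 9 (k): row=4 col=11 char='t'

Answer: t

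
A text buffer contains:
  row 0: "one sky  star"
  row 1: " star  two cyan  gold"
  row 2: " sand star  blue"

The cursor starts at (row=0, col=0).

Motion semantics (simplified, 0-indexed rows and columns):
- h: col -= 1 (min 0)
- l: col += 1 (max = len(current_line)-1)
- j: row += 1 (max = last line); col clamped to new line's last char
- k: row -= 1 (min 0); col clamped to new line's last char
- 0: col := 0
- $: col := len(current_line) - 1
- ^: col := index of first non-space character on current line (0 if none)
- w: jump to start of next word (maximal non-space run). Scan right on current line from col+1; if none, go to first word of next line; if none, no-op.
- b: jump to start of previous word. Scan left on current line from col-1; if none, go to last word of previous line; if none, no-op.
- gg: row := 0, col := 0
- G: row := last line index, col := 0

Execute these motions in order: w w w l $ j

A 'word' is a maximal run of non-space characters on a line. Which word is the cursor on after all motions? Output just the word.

Answer: blue

Derivation:
After 1 (w): row=0 col=4 char='s'
After 2 (w): row=0 col=9 char='s'
After 3 (w): row=1 col=1 char='s'
After 4 (l): row=1 col=2 char='t'
After 5 ($): row=1 col=20 char='d'
After 6 (j): row=2 col=15 char='e'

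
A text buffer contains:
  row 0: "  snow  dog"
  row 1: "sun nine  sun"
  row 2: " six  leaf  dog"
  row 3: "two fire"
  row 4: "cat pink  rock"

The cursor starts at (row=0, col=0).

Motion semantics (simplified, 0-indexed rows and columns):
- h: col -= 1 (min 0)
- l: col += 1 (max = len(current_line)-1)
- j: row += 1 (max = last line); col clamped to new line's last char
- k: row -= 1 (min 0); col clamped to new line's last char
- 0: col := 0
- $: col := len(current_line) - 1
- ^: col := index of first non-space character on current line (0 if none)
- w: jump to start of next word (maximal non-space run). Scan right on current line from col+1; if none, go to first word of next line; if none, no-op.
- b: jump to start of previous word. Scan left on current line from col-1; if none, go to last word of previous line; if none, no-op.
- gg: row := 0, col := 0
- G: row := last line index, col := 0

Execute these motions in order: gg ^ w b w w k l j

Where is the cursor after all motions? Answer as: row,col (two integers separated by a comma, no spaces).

After 1 (gg): row=0 col=0 char='_'
After 2 (^): row=0 col=2 char='s'
After 3 (w): row=0 col=8 char='d'
After 4 (b): row=0 col=2 char='s'
After 5 (w): row=0 col=8 char='d'
After 6 (w): row=1 col=0 char='s'
After 7 (k): row=0 col=0 char='_'
After 8 (l): row=0 col=1 char='_'
After 9 (j): row=1 col=1 char='u'

Answer: 1,1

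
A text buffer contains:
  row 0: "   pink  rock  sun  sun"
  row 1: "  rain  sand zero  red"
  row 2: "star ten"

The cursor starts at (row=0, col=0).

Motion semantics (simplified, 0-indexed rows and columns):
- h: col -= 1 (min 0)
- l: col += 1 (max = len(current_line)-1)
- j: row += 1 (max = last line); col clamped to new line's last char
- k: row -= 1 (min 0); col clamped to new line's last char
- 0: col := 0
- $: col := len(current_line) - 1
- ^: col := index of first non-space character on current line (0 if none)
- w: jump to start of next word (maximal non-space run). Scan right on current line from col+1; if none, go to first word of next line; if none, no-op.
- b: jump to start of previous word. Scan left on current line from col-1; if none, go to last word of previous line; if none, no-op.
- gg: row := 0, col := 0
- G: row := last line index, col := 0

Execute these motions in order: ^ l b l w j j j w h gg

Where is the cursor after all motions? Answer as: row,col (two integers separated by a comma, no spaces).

After 1 (^): row=0 col=3 char='p'
After 2 (l): row=0 col=4 char='i'
After 3 (b): row=0 col=3 char='p'
After 4 (l): row=0 col=4 char='i'
After 5 (w): row=0 col=9 char='r'
After 6 (j): row=1 col=9 char='a'
After 7 (j): row=2 col=7 char='n'
After 8 (j): row=2 col=7 char='n'
After 9 (w): row=2 col=7 char='n'
After 10 (h): row=2 col=6 char='e'
After 11 (gg): row=0 col=0 char='_'

Answer: 0,0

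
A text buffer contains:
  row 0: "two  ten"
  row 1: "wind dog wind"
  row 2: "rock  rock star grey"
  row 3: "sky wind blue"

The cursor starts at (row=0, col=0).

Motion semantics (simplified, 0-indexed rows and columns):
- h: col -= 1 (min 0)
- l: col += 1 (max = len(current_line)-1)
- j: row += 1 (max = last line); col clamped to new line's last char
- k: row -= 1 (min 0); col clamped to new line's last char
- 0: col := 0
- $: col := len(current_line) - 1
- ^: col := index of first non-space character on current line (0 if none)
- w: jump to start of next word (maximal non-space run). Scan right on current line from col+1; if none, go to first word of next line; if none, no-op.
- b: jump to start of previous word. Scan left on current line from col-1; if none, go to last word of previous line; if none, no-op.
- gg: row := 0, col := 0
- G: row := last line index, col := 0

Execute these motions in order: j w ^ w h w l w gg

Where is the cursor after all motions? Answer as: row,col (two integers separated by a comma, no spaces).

After 1 (j): row=1 col=0 char='w'
After 2 (w): row=1 col=5 char='d'
After 3 (^): row=1 col=0 char='w'
After 4 (w): row=1 col=5 char='d'
After 5 (h): row=1 col=4 char='_'
After 6 (w): row=1 col=5 char='d'
After 7 (l): row=1 col=6 char='o'
After 8 (w): row=1 col=9 char='w'
After 9 (gg): row=0 col=0 char='t'

Answer: 0,0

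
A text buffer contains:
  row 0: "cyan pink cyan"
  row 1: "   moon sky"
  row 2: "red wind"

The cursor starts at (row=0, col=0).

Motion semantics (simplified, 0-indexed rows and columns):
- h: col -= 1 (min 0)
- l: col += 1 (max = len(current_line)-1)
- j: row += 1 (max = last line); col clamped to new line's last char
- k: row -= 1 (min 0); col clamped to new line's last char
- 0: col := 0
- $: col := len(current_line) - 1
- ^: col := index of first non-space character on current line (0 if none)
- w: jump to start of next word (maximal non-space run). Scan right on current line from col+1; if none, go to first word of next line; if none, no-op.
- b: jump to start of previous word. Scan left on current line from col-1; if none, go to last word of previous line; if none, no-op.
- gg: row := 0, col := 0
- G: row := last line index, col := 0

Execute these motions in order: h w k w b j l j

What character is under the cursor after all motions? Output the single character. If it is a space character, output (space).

Answer: n

Derivation:
After 1 (h): row=0 col=0 char='c'
After 2 (w): row=0 col=5 char='p'
After 3 (k): row=0 col=5 char='p'
After 4 (w): row=0 col=10 char='c'
After 5 (b): row=0 col=5 char='p'
After 6 (j): row=1 col=5 char='o'
After 7 (l): row=1 col=6 char='n'
After 8 (j): row=2 col=6 char='n'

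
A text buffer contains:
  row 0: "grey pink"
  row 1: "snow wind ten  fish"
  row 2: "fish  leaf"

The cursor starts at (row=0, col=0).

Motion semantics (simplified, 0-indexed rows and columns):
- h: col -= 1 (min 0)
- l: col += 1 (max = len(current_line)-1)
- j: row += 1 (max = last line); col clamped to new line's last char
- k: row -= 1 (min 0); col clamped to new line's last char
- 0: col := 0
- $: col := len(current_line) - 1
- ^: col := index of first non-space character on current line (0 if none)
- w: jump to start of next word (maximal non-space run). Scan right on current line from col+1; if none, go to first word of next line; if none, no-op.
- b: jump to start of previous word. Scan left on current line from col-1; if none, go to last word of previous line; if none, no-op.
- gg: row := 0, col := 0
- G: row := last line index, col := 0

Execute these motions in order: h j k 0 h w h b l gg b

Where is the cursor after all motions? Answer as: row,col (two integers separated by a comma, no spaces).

Answer: 0,0

Derivation:
After 1 (h): row=0 col=0 char='g'
After 2 (j): row=1 col=0 char='s'
After 3 (k): row=0 col=0 char='g'
After 4 (0): row=0 col=0 char='g'
After 5 (h): row=0 col=0 char='g'
After 6 (w): row=0 col=5 char='p'
After 7 (h): row=0 col=4 char='_'
After 8 (b): row=0 col=0 char='g'
After 9 (l): row=0 col=1 char='r'
After 10 (gg): row=0 col=0 char='g'
After 11 (b): row=0 col=0 char='g'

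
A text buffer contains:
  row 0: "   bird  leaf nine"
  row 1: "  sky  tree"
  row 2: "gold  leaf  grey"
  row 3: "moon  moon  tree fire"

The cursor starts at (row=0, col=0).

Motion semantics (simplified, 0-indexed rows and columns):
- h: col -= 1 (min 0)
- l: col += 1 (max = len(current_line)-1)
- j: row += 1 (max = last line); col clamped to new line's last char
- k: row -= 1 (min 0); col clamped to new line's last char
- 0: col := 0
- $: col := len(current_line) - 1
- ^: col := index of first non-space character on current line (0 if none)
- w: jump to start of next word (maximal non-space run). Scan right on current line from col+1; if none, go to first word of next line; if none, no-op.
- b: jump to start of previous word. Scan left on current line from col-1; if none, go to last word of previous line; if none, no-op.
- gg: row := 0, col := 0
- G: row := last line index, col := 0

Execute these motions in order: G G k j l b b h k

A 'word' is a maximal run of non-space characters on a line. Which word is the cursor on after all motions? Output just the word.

After 1 (G): row=3 col=0 char='m'
After 2 (G): row=3 col=0 char='m'
After 3 (k): row=2 col=0 char='g'
After 4 (j): row=3 col=0 char='m'
After 5 (l): row=3 col=1 char='o'
After 6 (b): row=3 col=0 char='m'
After 7 (b): row=2 col=12 char='g'
After 8 (h): row=2 col=11 char='_'
After 9 (k): row=1 col=10 char='e'

Answer: tree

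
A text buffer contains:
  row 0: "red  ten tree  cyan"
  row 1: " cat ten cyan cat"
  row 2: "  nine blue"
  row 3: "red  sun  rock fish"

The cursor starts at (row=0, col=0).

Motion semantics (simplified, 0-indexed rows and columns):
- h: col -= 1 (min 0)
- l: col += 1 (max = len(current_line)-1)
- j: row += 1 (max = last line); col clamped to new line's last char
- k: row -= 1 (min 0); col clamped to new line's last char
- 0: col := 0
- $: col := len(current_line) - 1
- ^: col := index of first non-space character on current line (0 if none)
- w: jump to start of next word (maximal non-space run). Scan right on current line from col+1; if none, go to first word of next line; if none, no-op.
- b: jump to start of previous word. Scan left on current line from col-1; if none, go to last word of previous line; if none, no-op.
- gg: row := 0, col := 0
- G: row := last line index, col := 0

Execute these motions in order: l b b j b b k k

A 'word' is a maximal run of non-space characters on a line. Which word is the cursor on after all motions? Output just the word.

Answer: tree

Derivation:
After 1 (l): row=0 col=1 char='e'
After 2 (b): row=0 col=0 char='r'
After 3 (b): row=0 col=0 char='r'
After 4 (j): row=1 col=0 char='_'
After 5 (b): row=0 col=15 char='c'
After 6 (b): row=0 col=9 char='t'
After 7 (k): row=0 col=9 char='t'
After 8 (k): row=0 col=9 char='t'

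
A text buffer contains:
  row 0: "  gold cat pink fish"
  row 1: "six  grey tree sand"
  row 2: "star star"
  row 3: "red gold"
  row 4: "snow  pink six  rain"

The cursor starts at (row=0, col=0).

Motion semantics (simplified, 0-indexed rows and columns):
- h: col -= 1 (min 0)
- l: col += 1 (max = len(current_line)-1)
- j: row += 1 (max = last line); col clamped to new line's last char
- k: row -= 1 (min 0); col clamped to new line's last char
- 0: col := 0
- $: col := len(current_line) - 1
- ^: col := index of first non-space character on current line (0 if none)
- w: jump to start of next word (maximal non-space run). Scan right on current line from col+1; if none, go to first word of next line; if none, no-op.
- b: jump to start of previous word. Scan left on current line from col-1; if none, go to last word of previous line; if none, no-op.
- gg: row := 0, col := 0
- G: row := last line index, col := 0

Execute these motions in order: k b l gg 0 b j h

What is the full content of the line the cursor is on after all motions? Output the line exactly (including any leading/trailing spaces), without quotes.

Answer: six  grey tree sand

Derivation:
After 1 (k): row=0 col=0 char='_'
After 2 (b): row=0 col=0 char='_'
After 3 (l): row=0 col=1 char='_'
After 4 (gg): row=0 col=0 char='_'
After 5 (0): row=0 col=0 char='_'
After 6 (b): row=0 col=0 char='_'
After 7 (j): row=1 col=0 char='s'
After 8 (h): row=1 col=0 char='s'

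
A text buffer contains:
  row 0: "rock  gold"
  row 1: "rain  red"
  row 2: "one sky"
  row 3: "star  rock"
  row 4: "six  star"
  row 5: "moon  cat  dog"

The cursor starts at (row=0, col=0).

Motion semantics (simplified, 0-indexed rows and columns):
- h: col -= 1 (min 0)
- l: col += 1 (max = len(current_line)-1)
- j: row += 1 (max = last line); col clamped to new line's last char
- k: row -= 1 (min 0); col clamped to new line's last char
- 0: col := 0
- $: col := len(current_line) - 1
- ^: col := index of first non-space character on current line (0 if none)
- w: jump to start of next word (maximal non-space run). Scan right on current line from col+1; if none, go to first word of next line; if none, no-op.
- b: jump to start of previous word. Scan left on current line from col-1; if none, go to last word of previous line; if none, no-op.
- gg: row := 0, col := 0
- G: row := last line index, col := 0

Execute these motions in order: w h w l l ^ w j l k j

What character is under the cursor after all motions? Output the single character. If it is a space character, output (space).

Answer: e

Derivation:
After 1 (w): row=0 col=6 char='g'
After 2 (h): row=0 col=5 char='_'
After 3 (w): row=0 col=6 char='g'
After 4 (l): row=0 col=7 char='o'
After 5 (l): row=0 col=8 char='l'
After 6 (^): row=0 col=0 char='r'
After 7 (w): row=0 col=6 char='g'
After 8 (j): row=1 col=6 char='r'
After 9 (l): row=1 col=7 char='e'
After 10 (k): row=0 col=7 char='o'
After 11 (j): row=1 col=7 char='e'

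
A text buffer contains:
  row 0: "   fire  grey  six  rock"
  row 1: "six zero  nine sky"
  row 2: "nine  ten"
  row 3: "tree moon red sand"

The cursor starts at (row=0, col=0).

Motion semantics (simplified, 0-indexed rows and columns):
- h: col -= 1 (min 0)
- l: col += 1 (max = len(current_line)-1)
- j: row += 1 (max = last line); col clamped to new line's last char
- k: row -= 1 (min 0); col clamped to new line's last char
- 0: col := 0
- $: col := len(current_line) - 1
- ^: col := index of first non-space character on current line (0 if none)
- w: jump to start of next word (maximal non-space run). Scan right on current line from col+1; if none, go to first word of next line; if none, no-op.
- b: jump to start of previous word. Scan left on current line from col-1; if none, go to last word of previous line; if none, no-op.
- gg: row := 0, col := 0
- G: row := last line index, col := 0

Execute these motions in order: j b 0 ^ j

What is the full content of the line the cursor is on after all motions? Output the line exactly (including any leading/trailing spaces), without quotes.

After 1 (j): row=1 col=0 char='s'
After 2 (b): row=0 col=20 char='r'
After 3 (0): row=0 col=0 char='_'
After 4 (^): row=0 col=3 char='f'
After 5 (j): row=1 col=3 char='_'

Answer: six zero  nine sky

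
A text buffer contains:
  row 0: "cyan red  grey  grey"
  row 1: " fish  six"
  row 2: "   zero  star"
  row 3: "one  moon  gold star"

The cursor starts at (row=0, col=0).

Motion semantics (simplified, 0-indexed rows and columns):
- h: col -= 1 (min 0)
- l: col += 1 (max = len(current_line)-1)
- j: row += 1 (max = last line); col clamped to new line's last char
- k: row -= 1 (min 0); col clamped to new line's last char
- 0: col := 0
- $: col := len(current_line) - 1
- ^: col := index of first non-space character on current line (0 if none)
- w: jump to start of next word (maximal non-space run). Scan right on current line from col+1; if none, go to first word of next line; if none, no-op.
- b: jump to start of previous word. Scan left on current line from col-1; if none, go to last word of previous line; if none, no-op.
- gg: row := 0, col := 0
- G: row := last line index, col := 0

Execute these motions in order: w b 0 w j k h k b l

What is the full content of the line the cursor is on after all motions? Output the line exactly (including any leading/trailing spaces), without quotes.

After 1 (w): row=0 col=5 char='r'
After 2 (b): row=0 col=0 char='c'
After 3 (0): row=0 col=0 char='c'
After 4 (w): row=0 col=5 char='r'
After 5 (j): row=1 col=5 char='_'
After 6 (k): row=0 col=5 char='r'
After 7 (h): row=0 col=4 char='_'
After 8 (k): row=0 col=4 char='_'
After 9 (b): row=0 col=0 char='c'
After 10 (l): row=0 col=1 char='y'

Answer: cyan red  grey  grey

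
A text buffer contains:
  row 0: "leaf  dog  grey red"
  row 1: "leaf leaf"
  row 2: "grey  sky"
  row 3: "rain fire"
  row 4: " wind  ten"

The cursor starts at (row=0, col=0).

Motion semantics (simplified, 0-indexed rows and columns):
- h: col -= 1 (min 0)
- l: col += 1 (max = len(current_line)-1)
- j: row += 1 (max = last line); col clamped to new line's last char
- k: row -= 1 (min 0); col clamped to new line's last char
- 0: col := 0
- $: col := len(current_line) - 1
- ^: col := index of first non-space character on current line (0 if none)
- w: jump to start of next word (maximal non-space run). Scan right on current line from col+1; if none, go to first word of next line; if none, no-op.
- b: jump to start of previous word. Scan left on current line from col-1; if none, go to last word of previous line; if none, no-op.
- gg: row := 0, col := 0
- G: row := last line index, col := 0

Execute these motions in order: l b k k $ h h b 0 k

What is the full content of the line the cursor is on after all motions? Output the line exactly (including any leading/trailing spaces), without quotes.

After 1 (l): row=0 col=1 char='e'
After 2 (b): row=0 col=0 char='l'
After 3 (k): row=0 col=0 char='l'
After 4 (k): row=0 col=0 char='l'
After 5 ($): row=0 col=18 char='d'
After 6 (h): row=0 col=17 char='e'
After 7 (h): row=0 col=16 char='r'
After 8 (b): row=0 col=11 char='g'
After 9 (0): row=0 col=0 char='l'
After 10 (k): row=0 col=0 char='l'

Answer: leaf  dog  grey red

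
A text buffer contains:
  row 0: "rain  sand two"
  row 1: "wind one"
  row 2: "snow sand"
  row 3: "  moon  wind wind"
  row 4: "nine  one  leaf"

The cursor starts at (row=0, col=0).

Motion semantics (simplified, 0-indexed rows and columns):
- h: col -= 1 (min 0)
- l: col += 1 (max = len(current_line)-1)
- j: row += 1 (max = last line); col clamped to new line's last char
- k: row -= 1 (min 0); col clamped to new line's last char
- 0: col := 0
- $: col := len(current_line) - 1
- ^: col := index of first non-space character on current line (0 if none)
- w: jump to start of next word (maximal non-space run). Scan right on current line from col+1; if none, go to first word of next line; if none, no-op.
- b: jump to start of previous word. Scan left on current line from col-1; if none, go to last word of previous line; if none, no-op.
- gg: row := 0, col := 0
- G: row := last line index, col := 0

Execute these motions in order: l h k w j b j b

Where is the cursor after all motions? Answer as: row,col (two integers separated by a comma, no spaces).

Answer: 2,0

Derivation:
After 1 (l): row=0 col=1 char='a'
After 2 (h): row=0 col=0 char='r'
After 3 (k): row=0 col=0 char='r'
After 4 (w): row=0 col=6 char='s'
After 5 (j): row=1 col=6 char='n'
After 6 (b): row=1 col=5 char='o'
After 7 (j): row=2 col=5 char='s'
After 8 (b): row=2 col=0 char='s'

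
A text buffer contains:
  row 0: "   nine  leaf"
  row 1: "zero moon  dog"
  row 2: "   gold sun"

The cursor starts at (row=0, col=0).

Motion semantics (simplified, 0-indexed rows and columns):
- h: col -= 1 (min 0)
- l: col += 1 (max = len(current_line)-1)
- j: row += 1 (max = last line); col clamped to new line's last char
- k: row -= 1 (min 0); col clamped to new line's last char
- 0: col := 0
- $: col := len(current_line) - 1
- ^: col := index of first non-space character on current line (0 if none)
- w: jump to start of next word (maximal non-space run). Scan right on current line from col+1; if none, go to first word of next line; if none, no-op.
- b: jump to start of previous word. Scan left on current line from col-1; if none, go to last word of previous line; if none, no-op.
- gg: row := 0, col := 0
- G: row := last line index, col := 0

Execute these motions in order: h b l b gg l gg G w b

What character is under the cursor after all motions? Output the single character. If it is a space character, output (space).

Answer: d

Derivation:
After 1 (h): row=0 col=0 char='_'
After 2 (b): row=0 col=0 char='_'
After 3 (l): row=0 col=1 char='_'
After 4 (b): row=0 col=1 char='_'
After 5 (gg): row=0 col=0 char='_'
After 6 (l): row=0 col=1 char='_'
After 7 (gg): row=0 col=0 char='_'
After 8 (G): row=2 col=0 char='_'
After 9 (w): row=2 col=3 char='g'
After 10 (b): row=1 col=11 char='d'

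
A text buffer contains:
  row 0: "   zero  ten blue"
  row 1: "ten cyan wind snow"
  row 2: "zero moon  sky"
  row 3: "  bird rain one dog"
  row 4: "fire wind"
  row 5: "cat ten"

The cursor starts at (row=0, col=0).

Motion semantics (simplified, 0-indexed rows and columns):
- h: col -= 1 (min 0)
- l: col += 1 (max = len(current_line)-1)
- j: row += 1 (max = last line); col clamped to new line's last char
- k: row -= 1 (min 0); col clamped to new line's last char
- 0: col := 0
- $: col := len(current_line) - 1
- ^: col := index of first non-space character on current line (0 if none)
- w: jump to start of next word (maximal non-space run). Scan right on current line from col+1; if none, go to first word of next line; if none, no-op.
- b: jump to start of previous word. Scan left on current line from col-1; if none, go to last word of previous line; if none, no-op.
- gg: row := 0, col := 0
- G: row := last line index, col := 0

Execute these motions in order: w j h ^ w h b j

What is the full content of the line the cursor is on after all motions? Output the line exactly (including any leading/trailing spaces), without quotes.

Answer: zero moon  sky

Derivation:
After 1 (w): row=0 col=3 char='z'
After 2 (j): row=1 col=3 char='_'
After 3 (h): row=1 col=2 char='n'
After 4 (^): row=1 col=0 char='t'
After 5 (w): row=1 col=4 char='c'
After 6 (h): row=1 col=3 char='_'
After 7 (b): row=1 col=0 char='t'
After 8 (j): row=2 col=0 char='z'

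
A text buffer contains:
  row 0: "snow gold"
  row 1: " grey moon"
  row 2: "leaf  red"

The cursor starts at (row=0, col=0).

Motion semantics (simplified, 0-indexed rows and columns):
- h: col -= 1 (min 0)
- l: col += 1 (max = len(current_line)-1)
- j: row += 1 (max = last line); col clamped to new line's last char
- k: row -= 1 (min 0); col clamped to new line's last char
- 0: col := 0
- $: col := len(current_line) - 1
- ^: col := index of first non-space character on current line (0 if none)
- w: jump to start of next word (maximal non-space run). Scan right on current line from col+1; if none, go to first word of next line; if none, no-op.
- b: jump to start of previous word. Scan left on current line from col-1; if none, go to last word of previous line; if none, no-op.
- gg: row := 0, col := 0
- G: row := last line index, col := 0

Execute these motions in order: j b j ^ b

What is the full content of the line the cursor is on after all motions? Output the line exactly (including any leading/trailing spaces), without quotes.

After 1 (j): row=1 col=0 char='_'
After 2 (b): row=0 col=5 char='g'
After 3 (j): row=1 col=5 char='_'
After 4 (^): row=1 col=1 char='g'
After 5 (b): row=0 col=5 char='g'

Answer: snow gold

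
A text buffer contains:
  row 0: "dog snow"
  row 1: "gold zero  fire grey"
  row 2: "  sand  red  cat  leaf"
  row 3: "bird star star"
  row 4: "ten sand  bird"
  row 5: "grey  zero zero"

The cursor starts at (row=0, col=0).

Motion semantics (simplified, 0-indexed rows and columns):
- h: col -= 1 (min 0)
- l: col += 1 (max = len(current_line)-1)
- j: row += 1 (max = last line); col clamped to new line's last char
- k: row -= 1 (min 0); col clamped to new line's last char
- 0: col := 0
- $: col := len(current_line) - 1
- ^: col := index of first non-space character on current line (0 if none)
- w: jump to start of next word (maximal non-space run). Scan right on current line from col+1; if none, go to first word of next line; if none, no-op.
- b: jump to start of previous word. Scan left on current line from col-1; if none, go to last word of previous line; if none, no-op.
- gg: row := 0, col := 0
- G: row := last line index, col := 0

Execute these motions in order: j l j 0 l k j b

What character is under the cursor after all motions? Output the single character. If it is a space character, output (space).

Answer: g

Derivation:
After 1 (j): row=1 col=0 char='g'
After 2 (l): row=1 col=1 char='o'
After 3 (j): row=2 col=1 char='_'
After 4 (0): row=2 col=0 char='_'
After 5 (l): row=2 col=1 char='_'
After 6 (k): row=1 col=1 char='o'
After 7 (j): row=2 col=1 char='_'
After 8 (b): row=1 col=16 char='g'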